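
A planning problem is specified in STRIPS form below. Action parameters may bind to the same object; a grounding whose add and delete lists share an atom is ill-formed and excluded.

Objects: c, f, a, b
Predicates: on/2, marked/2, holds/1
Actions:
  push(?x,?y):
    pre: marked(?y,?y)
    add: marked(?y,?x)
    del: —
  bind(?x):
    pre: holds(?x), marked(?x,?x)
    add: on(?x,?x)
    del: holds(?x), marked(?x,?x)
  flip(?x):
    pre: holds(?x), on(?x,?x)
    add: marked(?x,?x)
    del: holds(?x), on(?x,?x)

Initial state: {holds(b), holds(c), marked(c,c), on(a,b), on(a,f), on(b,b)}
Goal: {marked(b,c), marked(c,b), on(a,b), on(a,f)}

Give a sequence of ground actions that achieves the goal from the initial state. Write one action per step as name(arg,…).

push(b,c); flip(b); push(c,b)

1. push(b,c)  →  {holds(b), holds(c), marked(c,b), marked(c,c), on(a,b), on(a,f), on(b,b)}
2. flip(b)  →  {holds(c), marked(b,b), marked(c,b), marked(c,c), on(a,b), on(a,f)}
3. push(c,b)  →  {holds(c), marked(b,b), marked(b,c), marked(c,b), marked(c,c), on(a,b), on(a,f)}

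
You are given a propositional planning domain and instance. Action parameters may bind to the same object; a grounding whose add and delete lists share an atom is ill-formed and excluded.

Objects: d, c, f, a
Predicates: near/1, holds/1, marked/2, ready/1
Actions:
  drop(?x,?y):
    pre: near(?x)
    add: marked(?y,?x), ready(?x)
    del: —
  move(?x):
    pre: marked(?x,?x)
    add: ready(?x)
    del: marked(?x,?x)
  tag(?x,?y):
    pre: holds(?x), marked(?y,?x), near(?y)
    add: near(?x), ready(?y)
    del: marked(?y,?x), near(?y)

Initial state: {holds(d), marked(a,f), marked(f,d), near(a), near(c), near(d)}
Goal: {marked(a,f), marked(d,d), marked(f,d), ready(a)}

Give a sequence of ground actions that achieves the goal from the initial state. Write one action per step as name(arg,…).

drop(d,d); drop(a,d)

1. drop(d,d)  →  {holds(d), marked(a,f), marked(d,d), marked(f,d), near(a), near(c), near(d), ready(d)}
2. drop(a,d)  →  {holds(d), marked(a,f), marked(d,a), marked(d,d), marked(f,d), near(a), near(c), near(d), ready(a), ready(d)}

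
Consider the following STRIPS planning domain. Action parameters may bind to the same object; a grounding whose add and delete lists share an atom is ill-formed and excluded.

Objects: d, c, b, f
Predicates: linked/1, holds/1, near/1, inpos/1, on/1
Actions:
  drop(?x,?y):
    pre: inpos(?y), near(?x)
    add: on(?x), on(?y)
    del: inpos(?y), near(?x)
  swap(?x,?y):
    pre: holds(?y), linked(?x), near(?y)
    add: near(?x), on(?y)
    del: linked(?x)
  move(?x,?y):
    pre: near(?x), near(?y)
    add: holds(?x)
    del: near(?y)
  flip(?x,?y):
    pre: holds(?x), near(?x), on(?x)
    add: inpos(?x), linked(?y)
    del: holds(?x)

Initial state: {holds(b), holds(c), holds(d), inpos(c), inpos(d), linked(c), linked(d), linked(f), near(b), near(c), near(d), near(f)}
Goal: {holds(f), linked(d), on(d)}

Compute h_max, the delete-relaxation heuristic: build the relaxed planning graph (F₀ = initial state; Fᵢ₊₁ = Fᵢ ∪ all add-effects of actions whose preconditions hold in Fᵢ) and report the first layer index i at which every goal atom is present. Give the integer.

F0 = init (12 atoms)
F1 = F0 ∪ {holds(f), on(b), on(c), on(d), on(f)}  (17 atoms)
goal ⊆ F1  ⇒  h_max = 1

1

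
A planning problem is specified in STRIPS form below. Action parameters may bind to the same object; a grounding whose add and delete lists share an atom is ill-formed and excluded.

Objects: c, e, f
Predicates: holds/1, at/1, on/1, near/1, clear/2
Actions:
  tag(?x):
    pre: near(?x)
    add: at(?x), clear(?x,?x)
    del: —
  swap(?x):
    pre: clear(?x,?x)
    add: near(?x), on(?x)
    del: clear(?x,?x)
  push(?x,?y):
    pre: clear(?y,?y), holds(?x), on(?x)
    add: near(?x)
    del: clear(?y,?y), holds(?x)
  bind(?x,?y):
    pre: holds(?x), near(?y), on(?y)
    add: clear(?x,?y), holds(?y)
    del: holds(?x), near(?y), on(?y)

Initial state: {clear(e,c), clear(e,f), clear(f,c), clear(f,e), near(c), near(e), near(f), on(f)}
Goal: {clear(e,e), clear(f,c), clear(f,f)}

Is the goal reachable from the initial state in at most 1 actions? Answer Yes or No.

1. tag(e)  →  {at(e), clear(e,c), clear(e,e), clear(e,f), clear(f,c), clear(f,e), near(c), near(e), near(f), on(f)}
2. tag(f)  →  {at(e), at(f), clear(e,c), clear(e,e), clear(e,f), clear(f,c), clear(f,e), clear(f,f), near(c), near(e), near(f), on(f)}
optimal plan length = 2; 2 > 1

No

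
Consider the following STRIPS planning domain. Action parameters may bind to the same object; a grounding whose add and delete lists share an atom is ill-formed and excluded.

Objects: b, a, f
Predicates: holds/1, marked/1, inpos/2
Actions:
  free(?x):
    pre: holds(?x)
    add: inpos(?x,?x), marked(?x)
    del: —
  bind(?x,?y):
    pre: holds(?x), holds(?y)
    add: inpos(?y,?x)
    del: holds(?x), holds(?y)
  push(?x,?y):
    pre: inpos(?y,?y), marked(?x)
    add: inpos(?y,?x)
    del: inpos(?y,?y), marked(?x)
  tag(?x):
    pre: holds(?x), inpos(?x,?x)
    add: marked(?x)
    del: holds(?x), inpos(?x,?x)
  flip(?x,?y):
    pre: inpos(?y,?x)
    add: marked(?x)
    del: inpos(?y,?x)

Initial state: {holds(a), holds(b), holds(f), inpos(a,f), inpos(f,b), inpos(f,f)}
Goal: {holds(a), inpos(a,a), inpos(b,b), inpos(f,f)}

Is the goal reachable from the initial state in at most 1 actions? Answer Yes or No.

1. free(b)  →  {holds(a), holds(b), holds(f), inpos(a,f), inpos(b,b), inpos(f,b), inpos(f,f), marked(b)}
2. free(a)  →  {holds(a), holds(b), holds(f), inpos(a,a), inpos(a,f), inpos(b,b), inpos(f,b), inpos(f,f), marked(a), marked(b)}
optimal plan length = 2; 2 > 1

No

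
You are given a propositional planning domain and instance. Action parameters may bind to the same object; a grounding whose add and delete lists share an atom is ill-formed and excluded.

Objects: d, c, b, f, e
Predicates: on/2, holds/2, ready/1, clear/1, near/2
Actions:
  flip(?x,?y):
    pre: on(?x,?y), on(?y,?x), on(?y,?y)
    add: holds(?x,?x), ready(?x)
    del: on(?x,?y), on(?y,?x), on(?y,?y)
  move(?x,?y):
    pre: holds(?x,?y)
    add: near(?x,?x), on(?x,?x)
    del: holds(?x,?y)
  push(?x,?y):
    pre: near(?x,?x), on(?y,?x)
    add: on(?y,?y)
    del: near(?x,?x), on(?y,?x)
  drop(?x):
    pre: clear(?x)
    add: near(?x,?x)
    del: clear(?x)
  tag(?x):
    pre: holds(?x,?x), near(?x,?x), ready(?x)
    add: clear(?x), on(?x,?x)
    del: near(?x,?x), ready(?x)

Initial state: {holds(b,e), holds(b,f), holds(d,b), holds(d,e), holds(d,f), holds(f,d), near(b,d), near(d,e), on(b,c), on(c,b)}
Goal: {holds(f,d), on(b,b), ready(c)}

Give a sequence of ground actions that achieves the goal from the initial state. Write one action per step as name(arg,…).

1. move(b,f)  →  {holds(b,e), holds(d,b), holds(d,e), holds(d,f), holds(f,d), near(b,b), near(b,d), near(d,e), on(b,b), on(b,c), on(c,b)}
2. flip(c,b)  →  {holds(b,e), holds(c,c), holds(d,b), holds(d,e), holds(d,f), holds(f,d), near(b,b), near(b,d), near(d,e), ready(c)}
3. move(b,e)  →  {holds(c,c), holds(d,b), holds(d,e), holds(d,f), holds(f,d), near(b,b), near(b,d), near(d,e), on(b,b), ready(c)}

move(b,f); flip(c,b); move(b,e)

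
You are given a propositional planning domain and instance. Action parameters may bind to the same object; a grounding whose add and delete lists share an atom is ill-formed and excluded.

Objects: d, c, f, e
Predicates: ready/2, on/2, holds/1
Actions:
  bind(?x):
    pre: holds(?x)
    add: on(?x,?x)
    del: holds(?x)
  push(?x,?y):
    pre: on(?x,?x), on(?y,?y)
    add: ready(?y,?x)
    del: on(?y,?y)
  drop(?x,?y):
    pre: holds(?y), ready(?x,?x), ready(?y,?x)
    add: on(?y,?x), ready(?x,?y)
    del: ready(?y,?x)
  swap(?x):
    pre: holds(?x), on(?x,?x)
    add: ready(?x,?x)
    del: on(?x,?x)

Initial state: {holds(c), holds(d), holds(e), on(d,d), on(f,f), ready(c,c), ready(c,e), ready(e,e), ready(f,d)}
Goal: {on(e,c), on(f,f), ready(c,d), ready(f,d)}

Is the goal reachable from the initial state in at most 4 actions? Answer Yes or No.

1. drop(e,c)  →  {holds(c), holds(d), holds(e), on(c,e), on(d,d), on(f,f), ready(c,c), ready(e,c), ready(e,e), ready(f,d)}
2. bind(c)  →  {holds(d), holds(e), on(c,c), on(c,e), on(d,d), on(f,f), ready(c,c), ready(e,c), ready(e,e), ready(f,d)}
3. push(d,c)  →  {holds(d), holds(e), on(c,e), on(d,d), on(f,f), ready(c,c), ready(c,d), ready(e,c), ready(e,e), ready(f,d)}
4. drop(c,e)  →  {holds(d), holds(e), on(c,e), on(d,d), on(e,c), on(f,f), ready(c,c), ready(c,d), ready(c,e), ready(e,e), ready(f,d)}
optimal plan length = 4; 4 ≤ 4

Yes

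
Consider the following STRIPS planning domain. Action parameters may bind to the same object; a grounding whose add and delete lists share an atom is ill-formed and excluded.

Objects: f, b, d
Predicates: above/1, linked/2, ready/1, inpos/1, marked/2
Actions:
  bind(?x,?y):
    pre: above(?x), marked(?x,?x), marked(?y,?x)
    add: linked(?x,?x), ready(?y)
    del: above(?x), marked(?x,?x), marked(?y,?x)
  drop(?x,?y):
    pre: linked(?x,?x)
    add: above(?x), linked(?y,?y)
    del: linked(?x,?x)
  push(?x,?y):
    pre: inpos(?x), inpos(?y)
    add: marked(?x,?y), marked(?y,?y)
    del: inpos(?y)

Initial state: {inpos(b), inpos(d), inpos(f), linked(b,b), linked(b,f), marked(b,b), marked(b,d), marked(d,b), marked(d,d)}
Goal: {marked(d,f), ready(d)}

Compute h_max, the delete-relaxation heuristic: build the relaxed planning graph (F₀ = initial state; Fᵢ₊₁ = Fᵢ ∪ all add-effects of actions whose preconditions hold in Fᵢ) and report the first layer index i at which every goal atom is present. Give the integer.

2

F0 = init (9 atoms)
F1 = F0 ∪ {above(b), linked(d,d), linked(f,f), marked(b,f), marked(d,f), marked(f,b), marked(f,d), marked(f,f)}  (17 atoms)
F2 = F1 ∪ {above(d), above(f), ready(b), ready(d), ready(f)}  (22 atoms)
goal ⊆ F2  ⇒  h_max = 2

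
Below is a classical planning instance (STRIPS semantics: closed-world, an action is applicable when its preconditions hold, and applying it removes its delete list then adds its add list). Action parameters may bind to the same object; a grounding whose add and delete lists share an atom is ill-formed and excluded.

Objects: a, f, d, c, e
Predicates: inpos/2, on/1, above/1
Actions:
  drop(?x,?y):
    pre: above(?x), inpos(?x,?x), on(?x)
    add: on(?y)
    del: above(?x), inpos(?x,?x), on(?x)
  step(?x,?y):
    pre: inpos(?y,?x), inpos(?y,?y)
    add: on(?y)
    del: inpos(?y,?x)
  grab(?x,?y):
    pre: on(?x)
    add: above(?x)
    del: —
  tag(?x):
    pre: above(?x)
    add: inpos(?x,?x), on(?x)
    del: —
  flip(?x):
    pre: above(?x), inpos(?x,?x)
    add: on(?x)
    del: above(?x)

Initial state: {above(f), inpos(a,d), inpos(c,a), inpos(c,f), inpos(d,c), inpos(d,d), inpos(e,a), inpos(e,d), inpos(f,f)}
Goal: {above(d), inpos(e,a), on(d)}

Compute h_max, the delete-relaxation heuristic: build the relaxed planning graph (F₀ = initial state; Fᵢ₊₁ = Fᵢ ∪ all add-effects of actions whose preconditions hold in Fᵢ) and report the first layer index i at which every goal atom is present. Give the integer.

F0 = init (9 atoms)
F1 = F0 ∪ {on(d), on(f)}  (11 atoms)
F2 = F1 ∪ {above(d), on(a), on(c), on(e)}  (15 atoms)
goal ⊆ F2  ⇒  h_max = 2

2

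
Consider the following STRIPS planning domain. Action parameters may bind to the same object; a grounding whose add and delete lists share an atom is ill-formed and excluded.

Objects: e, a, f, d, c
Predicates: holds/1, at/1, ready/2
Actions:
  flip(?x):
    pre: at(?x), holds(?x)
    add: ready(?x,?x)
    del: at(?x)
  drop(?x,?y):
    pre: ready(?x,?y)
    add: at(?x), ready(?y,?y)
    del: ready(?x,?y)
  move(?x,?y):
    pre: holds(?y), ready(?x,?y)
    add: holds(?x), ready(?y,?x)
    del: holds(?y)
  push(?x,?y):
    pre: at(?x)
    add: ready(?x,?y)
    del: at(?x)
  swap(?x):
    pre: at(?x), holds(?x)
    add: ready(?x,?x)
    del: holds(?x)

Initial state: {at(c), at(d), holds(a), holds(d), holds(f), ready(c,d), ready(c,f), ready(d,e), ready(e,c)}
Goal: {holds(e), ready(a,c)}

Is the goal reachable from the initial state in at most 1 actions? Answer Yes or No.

No

1. push(c,a)  →  {at(d), holds(a), holds(d), holds(f), ready(c,a), ready(c,d), ready(c,f), ready(d,e), ready(e,c)}
2. move(c,a)  →  {at(d), holds(c), holds(d), holds(f), ready(a,c), ready(c,a), ready(c,d), ready(c,f), ready(d,e), ready(e,c)}
3. move(e,c)  →  {at(d), holds(d), holds(e), holds(f), ready(a,c), ready(c,a), ready(c,d), ready(c,e), ready(c,f), ready(d,e), ready(e,c)}
optimal plan length = 3; 3 > 1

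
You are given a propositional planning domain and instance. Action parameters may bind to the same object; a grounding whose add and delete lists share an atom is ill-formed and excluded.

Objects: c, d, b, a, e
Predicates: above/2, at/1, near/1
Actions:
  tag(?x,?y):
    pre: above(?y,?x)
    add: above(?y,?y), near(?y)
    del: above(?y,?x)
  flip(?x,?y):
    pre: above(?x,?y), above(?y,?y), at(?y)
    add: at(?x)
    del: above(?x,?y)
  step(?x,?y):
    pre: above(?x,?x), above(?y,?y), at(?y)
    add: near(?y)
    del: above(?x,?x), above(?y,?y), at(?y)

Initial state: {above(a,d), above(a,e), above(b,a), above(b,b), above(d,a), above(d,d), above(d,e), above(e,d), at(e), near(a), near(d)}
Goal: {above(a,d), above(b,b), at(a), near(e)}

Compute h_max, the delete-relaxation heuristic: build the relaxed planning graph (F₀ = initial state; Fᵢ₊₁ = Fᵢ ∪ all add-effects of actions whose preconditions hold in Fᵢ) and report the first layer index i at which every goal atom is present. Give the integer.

F0 = init (11 atoms)
F1 = F0 ∪ {above(a,a), above(e,e), near(b), near(e)}  (15 atoms)
F2 = F1 ∪ {at(a), at(d)}  (17 atoms)
goal ⊆ F2  ⇒  h_max = 2

2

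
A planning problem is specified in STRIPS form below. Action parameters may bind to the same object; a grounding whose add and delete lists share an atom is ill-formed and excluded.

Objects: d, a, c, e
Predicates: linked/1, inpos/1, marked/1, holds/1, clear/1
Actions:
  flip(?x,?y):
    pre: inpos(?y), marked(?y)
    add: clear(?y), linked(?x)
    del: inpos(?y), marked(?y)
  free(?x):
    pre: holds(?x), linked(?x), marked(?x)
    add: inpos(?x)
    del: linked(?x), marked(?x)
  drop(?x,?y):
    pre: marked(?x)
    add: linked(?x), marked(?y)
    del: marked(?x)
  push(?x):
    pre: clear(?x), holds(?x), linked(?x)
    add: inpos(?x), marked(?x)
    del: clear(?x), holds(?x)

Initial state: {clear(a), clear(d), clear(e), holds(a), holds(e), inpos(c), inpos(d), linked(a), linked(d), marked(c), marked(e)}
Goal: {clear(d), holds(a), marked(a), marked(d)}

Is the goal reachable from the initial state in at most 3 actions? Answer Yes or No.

1. drop(c,d)  →  {clear(a), clear(d), clear(e), holds(a), holds(e), inpos(c), inpos(d), linked(a), linked(c), linked(d), marked(d), marked(e)}
2. drop(e,a)  →  {clear(a), clear(d), clear(e), holds(a), holds(e), inpos(c), inpos(d), linked(a), linked(c), linked(d), linked(e), marked(a), marked(d)}
optimal plan length = 2; 2 ≤ 3

Yes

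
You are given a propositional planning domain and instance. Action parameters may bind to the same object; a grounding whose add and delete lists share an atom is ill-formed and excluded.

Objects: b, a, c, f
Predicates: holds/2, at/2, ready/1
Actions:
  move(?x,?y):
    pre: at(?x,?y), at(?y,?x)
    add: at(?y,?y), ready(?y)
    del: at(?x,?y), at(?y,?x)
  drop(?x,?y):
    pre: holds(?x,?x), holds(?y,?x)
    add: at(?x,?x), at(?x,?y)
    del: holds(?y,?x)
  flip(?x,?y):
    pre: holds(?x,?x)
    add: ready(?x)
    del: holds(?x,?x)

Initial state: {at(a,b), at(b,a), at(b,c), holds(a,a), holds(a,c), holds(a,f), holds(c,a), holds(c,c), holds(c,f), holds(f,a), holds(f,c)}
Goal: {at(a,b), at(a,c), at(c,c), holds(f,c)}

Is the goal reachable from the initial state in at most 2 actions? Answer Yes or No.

Yes

1. drop(a,c)  →  {at(a,a), at(a,b), at(a,c), at(b,a), at(b,c), holds(a,a), holds(a,c), holds(a,f), holds(c,c), holds(c,f), holds(f,a), holds(f,c)}
2. drop(c,a)  →  {at(a,a), at(a,b), at(a,c), at(b,a), at(b,c), at(c,a), at(c,c), holds(a,a), holds(a,f), holds(c,c), holds(c,f), holds(f,a), holds(f,c)}
optimal plan length = 2; 2 ≤ 2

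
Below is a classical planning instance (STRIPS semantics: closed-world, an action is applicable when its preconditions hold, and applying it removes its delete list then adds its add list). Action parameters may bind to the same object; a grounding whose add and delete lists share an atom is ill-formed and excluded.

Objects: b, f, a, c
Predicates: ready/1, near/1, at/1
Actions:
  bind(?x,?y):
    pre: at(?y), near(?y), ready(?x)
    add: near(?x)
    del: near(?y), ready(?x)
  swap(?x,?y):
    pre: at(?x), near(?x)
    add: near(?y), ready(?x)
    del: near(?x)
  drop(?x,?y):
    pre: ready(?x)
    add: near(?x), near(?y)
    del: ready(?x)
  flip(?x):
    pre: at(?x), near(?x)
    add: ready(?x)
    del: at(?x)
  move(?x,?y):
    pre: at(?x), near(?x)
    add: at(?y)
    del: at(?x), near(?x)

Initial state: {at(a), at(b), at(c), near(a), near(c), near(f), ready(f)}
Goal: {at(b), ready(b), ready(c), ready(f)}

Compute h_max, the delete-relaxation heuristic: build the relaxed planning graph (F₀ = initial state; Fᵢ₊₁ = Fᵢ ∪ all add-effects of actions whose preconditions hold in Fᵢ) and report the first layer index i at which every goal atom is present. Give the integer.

F0 = init (7 atoms)
F1 = F0 ∪ {at(f), near(b), ready(a), ready(c)}  (11 atoms)
F2 = F1 ∪ {ready(b)}  (12 atoms)
goal ⊆ F2  ⇒  h_max = 2

2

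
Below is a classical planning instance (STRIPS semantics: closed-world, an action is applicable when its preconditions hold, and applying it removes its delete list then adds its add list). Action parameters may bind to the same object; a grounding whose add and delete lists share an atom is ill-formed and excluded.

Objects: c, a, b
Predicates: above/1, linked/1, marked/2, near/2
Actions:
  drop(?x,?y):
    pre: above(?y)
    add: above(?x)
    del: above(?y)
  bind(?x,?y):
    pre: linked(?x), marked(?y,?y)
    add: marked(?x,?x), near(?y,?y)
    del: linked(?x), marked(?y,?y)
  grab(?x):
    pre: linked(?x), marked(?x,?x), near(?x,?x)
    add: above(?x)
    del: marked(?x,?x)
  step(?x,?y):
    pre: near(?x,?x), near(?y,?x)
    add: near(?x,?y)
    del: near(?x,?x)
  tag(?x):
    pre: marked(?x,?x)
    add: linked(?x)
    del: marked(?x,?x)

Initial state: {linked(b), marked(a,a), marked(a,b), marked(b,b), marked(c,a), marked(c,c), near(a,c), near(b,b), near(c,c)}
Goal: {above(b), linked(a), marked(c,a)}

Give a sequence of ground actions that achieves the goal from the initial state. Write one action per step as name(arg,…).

1. grab(b)  →  {above(b), linked(b), marked(a,a), marked(a,b), marked(c,a), marked(c,c), near(a,c), near(b,b), near(c,c)}
2. tag(a)  →  {above(b), linked(a), linked(b), marked(a,b), marked(c,a), marked(c,c), near(a,c), near(b,b), near(c,c)}

grab(b); tag(a)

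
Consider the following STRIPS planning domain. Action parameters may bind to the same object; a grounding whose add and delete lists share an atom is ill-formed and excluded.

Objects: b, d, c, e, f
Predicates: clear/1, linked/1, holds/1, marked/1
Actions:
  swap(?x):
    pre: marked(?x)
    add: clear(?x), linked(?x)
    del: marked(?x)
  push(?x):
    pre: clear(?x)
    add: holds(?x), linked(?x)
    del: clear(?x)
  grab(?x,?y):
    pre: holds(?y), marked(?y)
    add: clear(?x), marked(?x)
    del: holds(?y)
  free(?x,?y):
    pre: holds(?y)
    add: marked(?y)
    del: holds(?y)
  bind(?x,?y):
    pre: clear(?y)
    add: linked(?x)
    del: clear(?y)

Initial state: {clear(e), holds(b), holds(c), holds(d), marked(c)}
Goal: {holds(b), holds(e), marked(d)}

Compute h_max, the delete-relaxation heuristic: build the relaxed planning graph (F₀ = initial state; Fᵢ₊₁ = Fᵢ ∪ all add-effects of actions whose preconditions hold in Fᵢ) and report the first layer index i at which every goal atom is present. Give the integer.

F0 = init (5 atoms)
F1 = F0 ∪ {clear(b), clear(c), clear(d), clear(f), holds(e), linked(b), linked(c), linked(d), linked(e), linked(f), marked(b), marked(d), marked(e), marked(f)}  (19 atoms)
goal ⊆ F1  ⇒  h_max = 1

1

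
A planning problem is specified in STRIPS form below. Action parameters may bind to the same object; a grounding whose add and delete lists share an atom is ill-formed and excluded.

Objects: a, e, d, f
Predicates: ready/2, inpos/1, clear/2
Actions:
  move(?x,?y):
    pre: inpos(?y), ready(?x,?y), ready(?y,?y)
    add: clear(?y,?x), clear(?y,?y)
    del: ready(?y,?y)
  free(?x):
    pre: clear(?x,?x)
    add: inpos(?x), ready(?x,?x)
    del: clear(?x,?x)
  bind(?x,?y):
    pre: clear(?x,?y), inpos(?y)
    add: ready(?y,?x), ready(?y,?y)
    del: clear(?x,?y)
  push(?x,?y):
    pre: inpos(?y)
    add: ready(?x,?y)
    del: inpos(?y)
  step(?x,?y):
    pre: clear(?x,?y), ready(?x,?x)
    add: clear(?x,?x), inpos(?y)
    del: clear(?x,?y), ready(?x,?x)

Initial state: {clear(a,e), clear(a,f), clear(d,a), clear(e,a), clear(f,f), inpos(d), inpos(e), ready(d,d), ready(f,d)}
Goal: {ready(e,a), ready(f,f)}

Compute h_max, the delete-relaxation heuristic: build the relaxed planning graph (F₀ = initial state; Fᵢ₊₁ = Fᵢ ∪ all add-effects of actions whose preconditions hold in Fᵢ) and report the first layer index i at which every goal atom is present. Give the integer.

1

F0 = init (9 atoms)
F1 = F0 ∪ {clear(d,d), clear(d,f), inpos(a), inpos(f), ready(a,d), ready(a,e), ready(d,e), ready(e,a), ready(e,d), ready(e,e), ready(f,e), ready(f,f)}  (21 atoms)
goal ⊆ F1  ⇒  h_max = 1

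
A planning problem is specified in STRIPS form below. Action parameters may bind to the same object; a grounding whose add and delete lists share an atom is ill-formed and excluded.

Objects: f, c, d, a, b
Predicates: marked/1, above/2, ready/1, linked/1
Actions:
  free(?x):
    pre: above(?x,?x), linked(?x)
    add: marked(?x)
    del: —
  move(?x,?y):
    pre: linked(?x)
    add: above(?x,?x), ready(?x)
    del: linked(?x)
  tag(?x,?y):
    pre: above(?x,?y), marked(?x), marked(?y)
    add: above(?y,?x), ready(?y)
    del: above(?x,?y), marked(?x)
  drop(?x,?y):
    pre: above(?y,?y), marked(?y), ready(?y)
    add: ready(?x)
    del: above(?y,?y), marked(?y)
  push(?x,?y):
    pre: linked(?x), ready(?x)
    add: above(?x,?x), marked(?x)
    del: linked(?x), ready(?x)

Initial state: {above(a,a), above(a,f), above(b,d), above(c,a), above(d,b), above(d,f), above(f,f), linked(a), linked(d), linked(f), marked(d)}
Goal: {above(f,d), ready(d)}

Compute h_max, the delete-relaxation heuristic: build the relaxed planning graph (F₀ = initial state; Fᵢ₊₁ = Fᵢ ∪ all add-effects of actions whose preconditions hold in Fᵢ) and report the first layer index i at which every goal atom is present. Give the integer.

F0 = init (11 atoms)
F1 = F0 ∪ {above(d,d), marked(a), marked(f), ready(a), ready(d), ready(f)}  (17 atoms)
F2 = F1 ∪ {above(f,a), above(f,d), ready(b), ready(c)}  (21 atoms)
goal ⊆ F2  ⇒  h_max = 2

2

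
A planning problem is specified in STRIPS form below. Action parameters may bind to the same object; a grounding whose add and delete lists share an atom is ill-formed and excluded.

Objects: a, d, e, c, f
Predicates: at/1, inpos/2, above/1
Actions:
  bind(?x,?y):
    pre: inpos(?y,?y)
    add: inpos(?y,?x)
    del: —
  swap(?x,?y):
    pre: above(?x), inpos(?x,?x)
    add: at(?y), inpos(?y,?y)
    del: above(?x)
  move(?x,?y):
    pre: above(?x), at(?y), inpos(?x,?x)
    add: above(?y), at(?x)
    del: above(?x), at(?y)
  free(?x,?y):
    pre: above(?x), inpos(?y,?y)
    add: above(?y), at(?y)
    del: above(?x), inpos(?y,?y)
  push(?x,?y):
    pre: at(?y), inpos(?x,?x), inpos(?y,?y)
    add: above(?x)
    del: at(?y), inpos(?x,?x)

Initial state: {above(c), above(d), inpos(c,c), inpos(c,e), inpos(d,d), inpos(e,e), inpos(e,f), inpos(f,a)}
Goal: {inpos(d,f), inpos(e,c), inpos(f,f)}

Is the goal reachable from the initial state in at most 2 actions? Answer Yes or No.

No

1. bind(c,e)  →  {above(c), above(d), inpos(c,c), inpos(c,e), inpos(d,d), inpos(e,c), inpos(e,e), inpos(e,f), inpos(f,a)}
2. bind(f,d)  →  {above(c), above(d), inpos(c,c), inpos(c,e), inpos(d,d), inpos(d,f), inpos(e,c), inpos(e,e), inpos(e,f), inpos(f,a)}
3. swap(d,f)  →  {above(c), at(f), inpos(c,c), inpos(c,e), inpos(d,d), inpos(d,f), inpos(e,c), inpos(e,e), inpos(e,f), inpos(f,a), inpos(f,f)}
optimal plan length = 3; 3 > 2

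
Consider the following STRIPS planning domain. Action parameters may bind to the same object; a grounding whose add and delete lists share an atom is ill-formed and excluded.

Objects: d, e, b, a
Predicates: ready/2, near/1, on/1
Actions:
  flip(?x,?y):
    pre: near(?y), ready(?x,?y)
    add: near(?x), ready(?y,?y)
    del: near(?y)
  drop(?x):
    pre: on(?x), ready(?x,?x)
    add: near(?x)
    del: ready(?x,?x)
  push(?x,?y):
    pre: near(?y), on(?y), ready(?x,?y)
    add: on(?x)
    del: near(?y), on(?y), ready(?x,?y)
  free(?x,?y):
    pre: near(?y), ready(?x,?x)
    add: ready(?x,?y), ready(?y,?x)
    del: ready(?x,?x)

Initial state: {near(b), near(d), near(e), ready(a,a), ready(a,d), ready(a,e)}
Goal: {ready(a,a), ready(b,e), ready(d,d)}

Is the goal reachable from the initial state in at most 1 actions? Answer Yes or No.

No

1. flip(a,d)  →  {near(a), near(b), near(e), ready(a,a), ready(a,d), ready(a,e), ready(d,d)}
2. flip(a,e)  →  {near(a), near(b), ready(a,a), ready(a,d), ready(a,e), ready(d,d), ready(e,e)}
3. free(e,b)  →  {near(a), near(b), ready(a,a), ready(a,d), ready(a,e), ready(b,e), ready(d,d), ready(e,b)}
optimal plan length = 3; 3 > 1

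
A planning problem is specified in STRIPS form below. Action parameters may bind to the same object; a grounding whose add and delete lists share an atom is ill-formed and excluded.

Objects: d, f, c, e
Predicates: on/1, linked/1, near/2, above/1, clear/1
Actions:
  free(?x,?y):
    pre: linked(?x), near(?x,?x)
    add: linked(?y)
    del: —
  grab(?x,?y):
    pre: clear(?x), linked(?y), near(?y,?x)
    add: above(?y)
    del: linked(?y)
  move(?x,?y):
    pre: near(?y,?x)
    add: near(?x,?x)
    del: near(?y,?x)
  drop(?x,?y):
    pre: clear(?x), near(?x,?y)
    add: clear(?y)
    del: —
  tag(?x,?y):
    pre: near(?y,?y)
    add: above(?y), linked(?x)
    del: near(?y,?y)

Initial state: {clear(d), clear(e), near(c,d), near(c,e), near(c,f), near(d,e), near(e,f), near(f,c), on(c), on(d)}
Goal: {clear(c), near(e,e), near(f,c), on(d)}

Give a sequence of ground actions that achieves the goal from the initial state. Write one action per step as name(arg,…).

1. move(e,d)  →  {clear(d), clear(e), near(c,d), near(c,e), near(c,f), near(e,e), near(e,f), near(f,c), on(c), on(d)}
2. drop(e,f)  →  {clear(d), clear(e), clear(f), near(c,d), near(c,e), near(c,f), near(e,e), near(e,f), near(f,c), on(c), on(d)}
3. drop(f,c)  →  {clear(c), clear(d), clear(e), clear(f), near(c,d), near(c,e), near(c,f), near(e,e), near(e,f), near(f,c), on(c), on(d)}

move(e,d); drop(e,f); drop(f,c)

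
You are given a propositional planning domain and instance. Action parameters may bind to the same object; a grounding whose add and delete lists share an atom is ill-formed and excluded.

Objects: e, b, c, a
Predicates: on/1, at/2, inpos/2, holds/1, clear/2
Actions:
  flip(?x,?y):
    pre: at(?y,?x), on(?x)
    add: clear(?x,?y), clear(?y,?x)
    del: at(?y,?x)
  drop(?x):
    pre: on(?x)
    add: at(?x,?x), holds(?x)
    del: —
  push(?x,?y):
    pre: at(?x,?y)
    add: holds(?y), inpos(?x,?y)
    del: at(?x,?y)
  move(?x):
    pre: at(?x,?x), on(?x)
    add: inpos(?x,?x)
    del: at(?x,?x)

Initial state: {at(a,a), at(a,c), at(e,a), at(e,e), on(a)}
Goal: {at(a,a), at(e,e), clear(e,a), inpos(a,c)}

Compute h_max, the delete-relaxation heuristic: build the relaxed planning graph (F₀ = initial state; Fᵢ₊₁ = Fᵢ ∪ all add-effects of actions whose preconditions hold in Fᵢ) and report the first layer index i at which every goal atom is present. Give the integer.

1

F0 = init (5 atoms)
F1 = F0 ∪ {clear(a,a), clear(a,e), clear(e,a), holds(a), holds(c), holds(e), inpos(a,a), inpos(a,c), inpos(e,a), inpos(e,e)}  (15 atoms)
goal ⊆ F1  ⇒  h_max = 1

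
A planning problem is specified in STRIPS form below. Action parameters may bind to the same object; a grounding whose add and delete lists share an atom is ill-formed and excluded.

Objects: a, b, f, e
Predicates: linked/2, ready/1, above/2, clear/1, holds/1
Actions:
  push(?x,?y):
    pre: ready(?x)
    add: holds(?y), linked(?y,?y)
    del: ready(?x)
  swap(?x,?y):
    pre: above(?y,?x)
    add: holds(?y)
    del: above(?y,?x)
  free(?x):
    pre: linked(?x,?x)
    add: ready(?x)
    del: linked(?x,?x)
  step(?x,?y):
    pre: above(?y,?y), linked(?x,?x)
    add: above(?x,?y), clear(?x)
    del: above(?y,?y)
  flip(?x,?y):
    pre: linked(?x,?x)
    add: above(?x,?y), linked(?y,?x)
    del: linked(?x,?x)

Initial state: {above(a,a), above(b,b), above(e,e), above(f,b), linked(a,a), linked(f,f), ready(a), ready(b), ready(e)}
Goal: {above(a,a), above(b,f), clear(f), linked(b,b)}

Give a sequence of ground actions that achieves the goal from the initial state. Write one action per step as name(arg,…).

push(a,b); step(f,b); flip(b,f); push(b,b)

1. push(a,b)  →  {above(a,a), above(b,b), above(e,e), above(f,b), holds(b), linked(a,a), linked(b,b), linked(f,f), ready(b), ready(e)}
2. step(f,b)  →  {above(a,a), above(e,e), above(f,b), clear(f), holds(b), linked(a,a), linked(b,b), linked(f,f), ready(b), ready(e)}
3. flip(b,f)  →  {above(a,a), above(b,f), above(e,e), above(f,b), clear(f), holds(b), linked(a,a), linked(f,b), linked(f,f), ready(b), ready(e)}
4. push(b,b)  →  {above(a,a), above(b,f), above(e,e), above(f,b), clear(f), holds(b), linked(a,a), linked(b,b), linked(f,b), linked(f,f), ready(e)}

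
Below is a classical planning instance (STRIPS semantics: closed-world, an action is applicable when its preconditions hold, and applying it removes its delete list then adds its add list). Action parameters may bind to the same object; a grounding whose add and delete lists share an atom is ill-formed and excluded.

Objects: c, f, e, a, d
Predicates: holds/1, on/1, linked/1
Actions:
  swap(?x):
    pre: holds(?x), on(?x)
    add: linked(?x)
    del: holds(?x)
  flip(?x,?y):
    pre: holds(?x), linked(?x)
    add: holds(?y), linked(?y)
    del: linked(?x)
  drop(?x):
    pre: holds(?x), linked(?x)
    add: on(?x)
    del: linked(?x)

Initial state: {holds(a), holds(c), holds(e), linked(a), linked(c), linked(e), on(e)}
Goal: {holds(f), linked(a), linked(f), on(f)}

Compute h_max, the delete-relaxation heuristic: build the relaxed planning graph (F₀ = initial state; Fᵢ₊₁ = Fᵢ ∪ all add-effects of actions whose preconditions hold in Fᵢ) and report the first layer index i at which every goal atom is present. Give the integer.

2

F0 = init (7 atoms)
F1 = F0 ∪ {holds(d), holds(f), linked(d), linked(f), on(a), on(c)}  (13 atoms)
F2 = F1 ∪ {on(d), on(f)}  (15 atoms)
goal ⊆ F2  ⇒  h_max = 2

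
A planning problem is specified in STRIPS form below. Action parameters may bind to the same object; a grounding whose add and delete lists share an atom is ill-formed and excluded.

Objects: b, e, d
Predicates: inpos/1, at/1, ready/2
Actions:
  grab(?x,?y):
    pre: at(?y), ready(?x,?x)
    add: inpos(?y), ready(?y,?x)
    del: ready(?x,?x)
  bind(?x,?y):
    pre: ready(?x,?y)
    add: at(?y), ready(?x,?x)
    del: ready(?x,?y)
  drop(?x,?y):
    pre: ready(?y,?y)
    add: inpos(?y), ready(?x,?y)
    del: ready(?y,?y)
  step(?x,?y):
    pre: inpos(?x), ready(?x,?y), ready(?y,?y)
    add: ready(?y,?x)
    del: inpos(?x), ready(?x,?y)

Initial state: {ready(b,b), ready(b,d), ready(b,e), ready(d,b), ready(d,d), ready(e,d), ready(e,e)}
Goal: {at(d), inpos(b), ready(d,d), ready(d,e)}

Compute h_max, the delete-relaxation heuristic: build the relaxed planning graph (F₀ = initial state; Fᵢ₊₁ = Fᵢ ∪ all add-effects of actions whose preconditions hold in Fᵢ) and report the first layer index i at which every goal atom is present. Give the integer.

1

F0 = init (7 atoms)
F1 = F0 ∪ {at(b), at(d), at(e), inpos(b), inpos(d), inpos(e), ready(d,e), ready(e,b)}  (15 atoms)
goal ⊆ F1  ⇒  h_max = 1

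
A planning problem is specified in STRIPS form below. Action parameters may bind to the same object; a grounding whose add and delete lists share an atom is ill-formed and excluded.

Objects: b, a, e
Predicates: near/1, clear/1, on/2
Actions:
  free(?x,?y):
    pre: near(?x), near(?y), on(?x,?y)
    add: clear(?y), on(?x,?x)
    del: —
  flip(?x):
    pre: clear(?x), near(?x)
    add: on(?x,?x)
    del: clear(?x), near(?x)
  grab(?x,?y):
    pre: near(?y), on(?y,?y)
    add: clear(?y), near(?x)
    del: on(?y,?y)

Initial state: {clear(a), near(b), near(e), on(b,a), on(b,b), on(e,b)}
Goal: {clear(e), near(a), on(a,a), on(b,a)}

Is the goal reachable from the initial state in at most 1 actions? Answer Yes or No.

1. free(e,b)  →  {clear(a), clear(b), near(b), near(e), on(b,a), on(b,b), on(e,b), on(e,e)}
2. grab(a,b)  →  {clear(a), clear(b), near(a), near(b), near(e), on(b,a), on(e,b), on(e,e)}
3. flip(a)  →  {clear(b), near(b), near(e), on(a,a), on(b,a), on(e,b), on(e,e)}
4. grab(a,e)  →  {clear(b), clear(e), near(a), near(b), near(e), on(a,a), on(b,a), on(e,b)}
optimal plan length = 4; 4 > 1

No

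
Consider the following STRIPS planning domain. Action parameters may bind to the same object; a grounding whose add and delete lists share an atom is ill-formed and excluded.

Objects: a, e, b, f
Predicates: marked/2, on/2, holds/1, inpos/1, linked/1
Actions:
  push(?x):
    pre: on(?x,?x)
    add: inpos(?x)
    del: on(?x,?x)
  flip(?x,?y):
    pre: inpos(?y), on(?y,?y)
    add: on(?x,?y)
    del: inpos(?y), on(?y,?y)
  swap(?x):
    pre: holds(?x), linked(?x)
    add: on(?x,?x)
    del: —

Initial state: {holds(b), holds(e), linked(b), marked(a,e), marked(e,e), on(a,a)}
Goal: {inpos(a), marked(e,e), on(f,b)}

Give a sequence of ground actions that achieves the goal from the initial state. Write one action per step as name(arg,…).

1. push(a)  →  {holds(b), holds(e), inpos(a), linked(b), marked(a,e), marked(e,e)}
2. swap(b)  →  {holds(b), holds(e), inpos(a), linked(b), marked(a,e), marked(e,e), on(b,b)}
3. push(b)  →  {holds(b), holds(e), inpos(a), inpos(b), linked(b), marked(a,e), marked(e,e)}
4. swap(b)  →  {holds(b), holds(e), inpos(a), inpos(b), linked(b), marked(a,e), marked(e,e), on(b,b)}
5. flip(f,b)  →  {holds(b), holds(e), inpos(a), linked(b), marked(a,e), marked(e,e), on(f,b)}

push(a); swap(b); push(b); swap(b); flip(f,b)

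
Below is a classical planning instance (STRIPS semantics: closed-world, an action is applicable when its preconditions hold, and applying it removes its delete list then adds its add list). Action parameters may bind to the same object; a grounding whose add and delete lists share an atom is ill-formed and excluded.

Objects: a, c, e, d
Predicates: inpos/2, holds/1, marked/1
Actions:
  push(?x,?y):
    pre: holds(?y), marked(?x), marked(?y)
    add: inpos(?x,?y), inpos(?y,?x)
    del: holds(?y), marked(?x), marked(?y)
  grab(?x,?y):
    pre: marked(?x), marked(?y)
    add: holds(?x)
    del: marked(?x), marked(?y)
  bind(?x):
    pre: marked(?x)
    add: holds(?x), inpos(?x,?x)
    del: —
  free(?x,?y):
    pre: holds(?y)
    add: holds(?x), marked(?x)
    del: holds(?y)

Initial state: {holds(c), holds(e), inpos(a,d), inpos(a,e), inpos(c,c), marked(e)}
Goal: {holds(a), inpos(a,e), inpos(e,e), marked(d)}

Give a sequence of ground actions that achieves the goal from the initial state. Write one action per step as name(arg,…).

1. push(e,e)  →  {holds(c), inpos(a,d), inpos(a,e), inpos(c,c), inpos(e,e)}
2. free(d,c)  →  {holds(d), inpos(a,d), inpos(a,e), inpos(c,c), inpos(e,e), marked(d)}
3. free(a,d)  →  {holds(a), inpos(a,d), inpos(a,e), inpos(c,c), inpos(e,e), marked(a), marked(d)}

push(e,e); free(d,c); free(a,d)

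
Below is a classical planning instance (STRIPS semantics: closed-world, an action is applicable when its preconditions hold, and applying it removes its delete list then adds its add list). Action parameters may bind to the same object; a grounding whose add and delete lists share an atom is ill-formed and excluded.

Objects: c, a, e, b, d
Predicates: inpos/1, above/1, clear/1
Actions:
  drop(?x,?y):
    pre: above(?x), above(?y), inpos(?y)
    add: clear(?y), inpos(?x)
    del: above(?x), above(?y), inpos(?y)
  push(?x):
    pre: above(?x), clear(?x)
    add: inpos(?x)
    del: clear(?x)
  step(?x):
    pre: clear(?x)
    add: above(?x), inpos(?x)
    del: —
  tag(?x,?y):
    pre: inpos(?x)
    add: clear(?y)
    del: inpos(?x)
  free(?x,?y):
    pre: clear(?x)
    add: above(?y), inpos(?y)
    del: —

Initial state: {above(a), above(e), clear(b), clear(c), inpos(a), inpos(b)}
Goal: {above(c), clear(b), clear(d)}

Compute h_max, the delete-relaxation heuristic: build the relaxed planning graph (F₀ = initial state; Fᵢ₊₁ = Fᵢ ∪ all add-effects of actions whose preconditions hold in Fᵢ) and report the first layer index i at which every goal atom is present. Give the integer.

1

F0 = init (6 atoms)
F1 = F0 ∪ {above(b), above(c), above(d), clear(a), clear(d), clear(e), inpos(c), inpos(d), inpos(e)}  (15 atoms)
goal ⊆ F1  ⇒  h_max = 1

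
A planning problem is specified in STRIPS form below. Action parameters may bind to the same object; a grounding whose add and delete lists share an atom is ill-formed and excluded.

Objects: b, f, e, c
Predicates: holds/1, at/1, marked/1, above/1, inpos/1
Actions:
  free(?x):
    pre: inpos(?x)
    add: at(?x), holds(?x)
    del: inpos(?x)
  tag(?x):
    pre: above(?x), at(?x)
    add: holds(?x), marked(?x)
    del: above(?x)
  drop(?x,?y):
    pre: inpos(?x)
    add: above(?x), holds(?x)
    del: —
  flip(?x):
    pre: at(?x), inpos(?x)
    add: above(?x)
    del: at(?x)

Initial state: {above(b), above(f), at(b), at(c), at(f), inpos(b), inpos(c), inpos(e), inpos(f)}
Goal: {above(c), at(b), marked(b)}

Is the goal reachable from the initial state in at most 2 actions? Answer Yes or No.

1. tag(b)  →  {above(f), at(b), at(c), at(f), holds(b), inpos(b), inpos(c), inpos(e), inpos(f), marked(b)}
2. drop(c,b)  →  {above(c), above(f), at(b), at(c), at(f), holds(b), holds(c), inpos(b), inpos(c), inpos(e), inpos(f), marked(b)}
optimal plan length = 2; 2 ≤ 2

Yes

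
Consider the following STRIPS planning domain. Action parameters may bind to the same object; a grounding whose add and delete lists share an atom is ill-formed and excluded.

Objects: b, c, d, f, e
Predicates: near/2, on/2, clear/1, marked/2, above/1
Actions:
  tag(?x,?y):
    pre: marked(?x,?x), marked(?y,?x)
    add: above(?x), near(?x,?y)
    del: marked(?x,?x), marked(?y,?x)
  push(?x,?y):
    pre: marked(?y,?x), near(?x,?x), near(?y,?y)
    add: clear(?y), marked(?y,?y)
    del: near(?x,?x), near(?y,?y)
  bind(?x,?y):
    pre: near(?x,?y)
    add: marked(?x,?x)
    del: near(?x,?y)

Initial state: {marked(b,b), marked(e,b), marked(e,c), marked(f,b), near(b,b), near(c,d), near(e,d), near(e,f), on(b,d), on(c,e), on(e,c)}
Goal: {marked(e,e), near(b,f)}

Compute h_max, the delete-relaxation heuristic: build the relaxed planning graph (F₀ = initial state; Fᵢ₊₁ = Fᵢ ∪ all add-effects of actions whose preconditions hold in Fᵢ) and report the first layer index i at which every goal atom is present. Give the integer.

F0 = init (11 atoms)
F1 = F0 ∪ {above(b), clear(b), marked(c,c), marked(e,e), near(b,e), near(b,f)}  (17 atoms)
goal ⊆ F1  ⇒  h_max = 1

1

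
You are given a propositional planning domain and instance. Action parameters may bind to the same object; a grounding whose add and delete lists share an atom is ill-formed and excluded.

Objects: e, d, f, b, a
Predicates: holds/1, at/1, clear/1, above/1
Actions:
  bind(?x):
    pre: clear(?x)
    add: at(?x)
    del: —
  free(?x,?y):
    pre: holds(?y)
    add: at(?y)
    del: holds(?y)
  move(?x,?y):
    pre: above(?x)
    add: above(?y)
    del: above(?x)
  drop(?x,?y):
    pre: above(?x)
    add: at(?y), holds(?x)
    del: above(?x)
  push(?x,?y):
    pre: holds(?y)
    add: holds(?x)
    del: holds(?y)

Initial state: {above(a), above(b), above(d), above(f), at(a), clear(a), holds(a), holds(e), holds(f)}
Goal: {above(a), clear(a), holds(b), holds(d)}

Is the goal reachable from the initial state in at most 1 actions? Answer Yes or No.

No

1. drop(d,e)  →  {above(a), above(b), above(f), at(a), at(e), clear(a), holds(a), holds(d), holds(e), holds(f)}
2. drop(b,e)  →  {above(a), above(f), at(a), at(e), clear(a), holds(a), holds(b), holds(d), holds(e), holds(f)}
optimal plan length = 2; 2 > 1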